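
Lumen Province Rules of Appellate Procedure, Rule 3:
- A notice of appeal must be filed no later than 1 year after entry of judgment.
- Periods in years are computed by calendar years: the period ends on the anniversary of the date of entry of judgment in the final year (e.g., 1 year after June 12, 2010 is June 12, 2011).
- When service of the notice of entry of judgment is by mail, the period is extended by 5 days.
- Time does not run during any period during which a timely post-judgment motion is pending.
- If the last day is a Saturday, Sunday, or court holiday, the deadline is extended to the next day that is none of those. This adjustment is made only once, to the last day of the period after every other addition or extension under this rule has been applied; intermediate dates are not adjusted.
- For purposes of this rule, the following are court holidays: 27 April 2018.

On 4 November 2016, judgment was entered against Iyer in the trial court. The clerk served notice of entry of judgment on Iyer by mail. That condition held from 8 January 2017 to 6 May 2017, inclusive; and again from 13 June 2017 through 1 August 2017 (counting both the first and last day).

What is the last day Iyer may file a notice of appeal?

April 30, 2018

1 year after 4 November 2016 is November 4, 2017.
Service was by mail, adding 5 days: November 4, 2017 + 5 days = November 9, 2017.
From January 8, 2017 through May 6, 2017 inclusive is 119 days; tolling adds 119 days: November 9, 2017 + 119 days = March 8, 2018.
From June 13, 2017 through August 1, 2017 inclusive is 50 days; tolling adds 50 days: March 8, 2018 + 50 days = April 27, 2018.
April 27, 2018 is a listed holiday; April 28, 2018 is Saturday; April 29, 2018 is Sunday. The next qualifying day is April 30, 2018.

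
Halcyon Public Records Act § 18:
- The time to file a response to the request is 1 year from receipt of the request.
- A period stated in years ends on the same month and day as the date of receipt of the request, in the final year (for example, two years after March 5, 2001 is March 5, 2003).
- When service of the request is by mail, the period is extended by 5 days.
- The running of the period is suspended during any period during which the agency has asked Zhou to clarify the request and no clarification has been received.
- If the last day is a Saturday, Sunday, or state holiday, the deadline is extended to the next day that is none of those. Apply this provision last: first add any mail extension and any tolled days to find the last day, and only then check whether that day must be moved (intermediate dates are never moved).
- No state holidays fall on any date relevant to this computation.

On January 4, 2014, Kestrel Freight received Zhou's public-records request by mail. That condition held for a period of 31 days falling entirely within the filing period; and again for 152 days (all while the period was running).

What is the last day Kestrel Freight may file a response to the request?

1 year after January 4, 2014 is January 4, 2015.
Service was by mail, adding 5 days: January 4, 2015 + 5 days = January 9, 2015.
Tolling adds 31 days: January 9, 2015 + 31 days = February 9, 2015.
Tolling adds 152 days: February 9, 2015 + 152 days = July 11, 2015.
July 11, 2015 is Saturday; July 12, 2015 is Sunday. The next qualifying day is July 13, 2015.

July 13, 2015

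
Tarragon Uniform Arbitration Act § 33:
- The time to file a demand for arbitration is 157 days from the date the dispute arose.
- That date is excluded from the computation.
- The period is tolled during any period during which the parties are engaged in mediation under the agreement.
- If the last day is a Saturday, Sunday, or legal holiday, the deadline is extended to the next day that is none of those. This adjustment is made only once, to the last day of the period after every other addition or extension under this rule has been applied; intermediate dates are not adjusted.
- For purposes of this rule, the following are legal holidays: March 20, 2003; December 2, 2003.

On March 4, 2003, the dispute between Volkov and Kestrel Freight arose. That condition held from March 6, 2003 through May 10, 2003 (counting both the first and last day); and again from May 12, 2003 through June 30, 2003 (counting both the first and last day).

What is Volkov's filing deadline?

December 3, 2003

157 days after March 4, 2003 is August 8, 2003.
From March 6, 2003 through May 10, 2003 inclusive is 66 days; tolling adds 66 days: August 8, 2003 + 66 days = October 13, 2003.
From May 12, 2003 through June 30, 2003 inclusive is 50 days; tolling adds 50 days: October 13, 2003 + 50 days = December 2, 2003.
December 2, 2003 is a listed holiday. The next qualifying day is December 3, 2003.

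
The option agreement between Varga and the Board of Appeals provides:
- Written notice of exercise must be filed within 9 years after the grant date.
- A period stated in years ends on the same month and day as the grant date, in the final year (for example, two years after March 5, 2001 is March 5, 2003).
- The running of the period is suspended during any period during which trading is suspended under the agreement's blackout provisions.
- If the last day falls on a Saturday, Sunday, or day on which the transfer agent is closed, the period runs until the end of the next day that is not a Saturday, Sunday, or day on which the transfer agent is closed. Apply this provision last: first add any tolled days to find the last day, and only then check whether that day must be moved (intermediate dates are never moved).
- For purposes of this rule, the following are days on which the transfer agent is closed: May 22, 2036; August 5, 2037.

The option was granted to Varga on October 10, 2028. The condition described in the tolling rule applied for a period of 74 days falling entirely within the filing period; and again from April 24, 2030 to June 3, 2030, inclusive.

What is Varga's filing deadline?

9 years after October 10, 2028 is October 10, 2037.
Tolling adds 74 days: October 10, 2037 + 74 days = December 23, 2037.
From April 24, 2030 through June 3, 2030 inclusive is 41 days; tolling adds 41 days: December 23, 2037 + 41 days = February 2, 2038.
February 2, 2038 is a Tuesday and not a day on which the transfer agent is closed, so no extension applies.

February 2, 2038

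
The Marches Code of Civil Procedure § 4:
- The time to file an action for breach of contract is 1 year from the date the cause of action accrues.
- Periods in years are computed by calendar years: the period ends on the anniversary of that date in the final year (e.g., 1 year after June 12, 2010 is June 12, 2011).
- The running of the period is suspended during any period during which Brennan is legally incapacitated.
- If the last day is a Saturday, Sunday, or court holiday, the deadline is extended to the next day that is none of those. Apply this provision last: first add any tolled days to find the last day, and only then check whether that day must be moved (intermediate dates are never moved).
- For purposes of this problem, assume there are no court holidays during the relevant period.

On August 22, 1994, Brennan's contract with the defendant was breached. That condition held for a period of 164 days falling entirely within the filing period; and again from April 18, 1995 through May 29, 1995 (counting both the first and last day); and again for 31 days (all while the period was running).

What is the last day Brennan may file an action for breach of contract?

April 15, 1996

1 year after August 22, 1994 is August 22, 1995.
Tolling adds 164 days: August 22, 1995 + 164 days = February 2, 1996.
From April 18, 1995 through May 29, 1995 inclusive is 42 days; tolling adds 42 days: February 2, 1996 + 42 days = March 15, 1996.
Tolling adds 31 days: March 15, 1996 + 31 days = April 15, 1996.
April 15, 1996 is a Monday and not a court holiday, so no extension applies.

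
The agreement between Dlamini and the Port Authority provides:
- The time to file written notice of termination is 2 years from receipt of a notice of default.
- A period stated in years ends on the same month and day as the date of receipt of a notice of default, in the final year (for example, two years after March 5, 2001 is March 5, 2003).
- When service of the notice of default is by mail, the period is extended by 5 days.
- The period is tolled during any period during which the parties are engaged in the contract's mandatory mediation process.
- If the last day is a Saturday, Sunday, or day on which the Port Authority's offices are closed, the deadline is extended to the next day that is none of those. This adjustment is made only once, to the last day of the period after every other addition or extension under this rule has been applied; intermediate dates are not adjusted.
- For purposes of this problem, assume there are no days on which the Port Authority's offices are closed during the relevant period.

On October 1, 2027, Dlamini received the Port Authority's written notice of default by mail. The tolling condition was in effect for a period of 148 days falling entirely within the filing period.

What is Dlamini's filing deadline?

March 4, 2030

2 years after October 1, 2027 is October 1, 2029.
Service was by mail, adding 5 days: October 1, 2029 + 5 days = October 6, 2029.
Tolling adds 148 days: October 6, 2029 + 148 days = March 3, 2030.
March 3, 2030 is Sunday. The next qualifying day is March 4, 2030.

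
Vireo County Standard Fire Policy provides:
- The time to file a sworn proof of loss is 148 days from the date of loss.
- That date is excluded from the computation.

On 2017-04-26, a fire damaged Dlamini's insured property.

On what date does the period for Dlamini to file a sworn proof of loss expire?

148 days after 2017-04-26 is September 21, 2017.

September 21, 2017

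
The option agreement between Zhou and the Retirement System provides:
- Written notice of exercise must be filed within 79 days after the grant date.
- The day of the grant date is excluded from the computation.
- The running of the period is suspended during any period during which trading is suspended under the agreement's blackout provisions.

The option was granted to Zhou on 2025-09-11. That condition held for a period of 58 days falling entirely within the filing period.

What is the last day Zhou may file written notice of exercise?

79 days after 2025-09-11 is November 29, 2025.
Tolling adds 58 days: November 29, 2025 + 58 days = January 26, 2026.

January 26, 2026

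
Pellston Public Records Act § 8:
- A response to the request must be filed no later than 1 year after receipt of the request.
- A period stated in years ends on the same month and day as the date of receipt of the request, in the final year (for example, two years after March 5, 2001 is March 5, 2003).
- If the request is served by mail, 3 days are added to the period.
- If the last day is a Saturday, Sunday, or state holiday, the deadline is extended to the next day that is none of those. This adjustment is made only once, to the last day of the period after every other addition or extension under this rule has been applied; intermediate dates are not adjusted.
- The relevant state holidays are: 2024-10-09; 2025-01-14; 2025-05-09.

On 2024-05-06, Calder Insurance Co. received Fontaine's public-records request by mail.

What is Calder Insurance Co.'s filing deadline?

1 year after 2024-05-06 is May 6, 2025.
Service was by mail, adding 3 days: May 6, 2025 + 3 days = May 9, 2025.
May 9, 2025 is a listed holiday; May 10, 2025 is Saturday; May 11, 2025 is Sunday. The next qualifying day is May 12, 2025.

May 12, 2025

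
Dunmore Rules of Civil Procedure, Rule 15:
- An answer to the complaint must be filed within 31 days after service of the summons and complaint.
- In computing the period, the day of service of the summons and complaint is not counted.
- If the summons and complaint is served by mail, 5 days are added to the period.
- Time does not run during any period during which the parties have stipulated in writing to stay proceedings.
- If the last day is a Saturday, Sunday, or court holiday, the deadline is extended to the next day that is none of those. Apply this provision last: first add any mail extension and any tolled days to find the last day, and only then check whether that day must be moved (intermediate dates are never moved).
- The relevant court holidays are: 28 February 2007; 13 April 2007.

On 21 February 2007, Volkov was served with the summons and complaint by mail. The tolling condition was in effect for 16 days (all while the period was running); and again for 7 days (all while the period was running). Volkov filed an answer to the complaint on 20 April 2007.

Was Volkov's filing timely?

31 days after 21 February 2007 is March 24, 2007.
Service was by mail, adding 5 days: March 24, 2007 + 5 days = March 29, 2007.
Tolling adds 16 days: March 29, 2007 + 16 days = April 14, 2007.
Tolling adds 7 days: April 14, 2007 + 7 days = April 21, 2007.
April 21, 2007 is Saturday; April 22, 2007 is Sunday. The next qualifying day is April 23, 2007.
The deadline is April 23, 2007; the filing on April 20, 2007 is on or before that date.

Yes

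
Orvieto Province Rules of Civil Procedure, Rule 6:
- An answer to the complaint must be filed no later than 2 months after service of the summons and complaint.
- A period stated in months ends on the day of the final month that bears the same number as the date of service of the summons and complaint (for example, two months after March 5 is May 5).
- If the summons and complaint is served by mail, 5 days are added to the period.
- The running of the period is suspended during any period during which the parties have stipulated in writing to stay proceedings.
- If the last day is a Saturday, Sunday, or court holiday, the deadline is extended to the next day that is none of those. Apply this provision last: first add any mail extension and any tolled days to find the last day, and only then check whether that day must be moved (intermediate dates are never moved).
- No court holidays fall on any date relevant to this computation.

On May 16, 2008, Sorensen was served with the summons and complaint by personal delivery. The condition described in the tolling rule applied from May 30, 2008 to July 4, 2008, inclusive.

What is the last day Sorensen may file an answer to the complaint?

August 21, 2008

2 months after May 16, 2008 is July 16, 2008.
Service was not by mail, so no mail extension applies.
From May 30, 2008 through July 4, 2008 inclusive is 36 days; tolling adds 36 days: July 16, 2008 + 36 days = August 21, 2008.
August 21, 2008 is a Thursday and not a court holiday, so no extension applies.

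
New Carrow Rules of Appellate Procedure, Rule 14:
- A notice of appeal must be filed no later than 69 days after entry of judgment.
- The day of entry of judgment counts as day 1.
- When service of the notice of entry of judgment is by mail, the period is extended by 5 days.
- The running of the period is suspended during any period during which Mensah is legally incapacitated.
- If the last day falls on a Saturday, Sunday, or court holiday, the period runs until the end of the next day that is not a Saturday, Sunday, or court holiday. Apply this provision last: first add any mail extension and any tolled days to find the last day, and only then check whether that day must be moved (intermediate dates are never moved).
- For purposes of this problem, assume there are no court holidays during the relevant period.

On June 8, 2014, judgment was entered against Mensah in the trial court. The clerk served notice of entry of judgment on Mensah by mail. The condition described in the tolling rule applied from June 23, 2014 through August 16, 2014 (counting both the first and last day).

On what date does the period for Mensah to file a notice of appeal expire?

Counting June 8, 2014 as day 1, day 69 is August 15, 2014.
Service was by mail, adding 5 days: August 15, 2014 + 5 days = August 20, 2014.
From June 23, 2014 through August 16, 2014 inclusive is 55 days; tolling adds 55 days: August 20, 2014 + 55 days = October 14, 2014.
October 14, 2014 is a Tuesday and not a court holiday, so no extension applies.

October 14, 2014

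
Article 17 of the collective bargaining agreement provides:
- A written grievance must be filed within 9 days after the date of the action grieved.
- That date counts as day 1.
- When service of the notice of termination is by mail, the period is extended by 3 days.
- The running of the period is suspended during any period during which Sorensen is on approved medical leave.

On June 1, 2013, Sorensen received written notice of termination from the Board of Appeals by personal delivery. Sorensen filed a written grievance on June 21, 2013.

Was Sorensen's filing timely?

No

Counting June 1, 2013 as day 1, day 9 is June 9, 2013.
Service was not by mail, so no mail extension applies.
The deadline is June 9, 2013; the filing on June 21, 2013 is after that date.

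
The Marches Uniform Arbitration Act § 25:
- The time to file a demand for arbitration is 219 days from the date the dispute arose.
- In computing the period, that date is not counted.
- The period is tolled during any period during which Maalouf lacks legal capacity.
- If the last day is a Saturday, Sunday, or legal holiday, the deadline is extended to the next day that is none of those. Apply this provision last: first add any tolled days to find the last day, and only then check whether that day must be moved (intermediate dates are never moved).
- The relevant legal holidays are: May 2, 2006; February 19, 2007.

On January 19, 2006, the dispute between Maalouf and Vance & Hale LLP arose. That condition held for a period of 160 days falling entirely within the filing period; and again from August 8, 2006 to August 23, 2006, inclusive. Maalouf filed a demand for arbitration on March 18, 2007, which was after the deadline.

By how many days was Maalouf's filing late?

26 days

219 days after January 19, 2006 is August 26, 2006.
Tolling adds 160 days: August 26, 2006 + 160 days = February 2, 2007.
From August 8, 2006 through August 23, 2006 inclusive is 16 days; tolling adds 16 days: February 2, 2007 + 16 days = February 18, 2007.
February 18, 2007 is Sunday; February 19, 2007 is a listed holiday. The next qualifying day is February 20, 2007.
The deadline is February 20, 2007; from February 20, 2007 to March 18, 2007 is 26 days.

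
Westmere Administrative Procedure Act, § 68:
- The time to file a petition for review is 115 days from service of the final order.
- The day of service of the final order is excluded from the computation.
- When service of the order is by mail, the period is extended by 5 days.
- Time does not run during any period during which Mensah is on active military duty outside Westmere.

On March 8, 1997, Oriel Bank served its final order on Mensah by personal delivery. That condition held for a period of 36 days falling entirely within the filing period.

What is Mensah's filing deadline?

115 days after March 8, 1997 is July 1, 1997.
Service was not by mail, so no mail extension applies.
Tolling adds 36 days: July 1, 1997 + 36 days = August 6, 1997.

August 6, 1997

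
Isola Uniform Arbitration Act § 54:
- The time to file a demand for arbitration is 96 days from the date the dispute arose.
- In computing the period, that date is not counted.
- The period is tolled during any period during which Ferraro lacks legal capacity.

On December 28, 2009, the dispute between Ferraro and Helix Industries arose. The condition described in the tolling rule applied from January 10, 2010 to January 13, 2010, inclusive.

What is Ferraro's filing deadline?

96 days after December 28, 2009 is April 3, 2010.
From January 10, 2010 through January 13, 2010 inclusive is 4 days; tolling adds 4 days: April 3, 2010 + 4 days = April 7, 2010.

April 7, 2010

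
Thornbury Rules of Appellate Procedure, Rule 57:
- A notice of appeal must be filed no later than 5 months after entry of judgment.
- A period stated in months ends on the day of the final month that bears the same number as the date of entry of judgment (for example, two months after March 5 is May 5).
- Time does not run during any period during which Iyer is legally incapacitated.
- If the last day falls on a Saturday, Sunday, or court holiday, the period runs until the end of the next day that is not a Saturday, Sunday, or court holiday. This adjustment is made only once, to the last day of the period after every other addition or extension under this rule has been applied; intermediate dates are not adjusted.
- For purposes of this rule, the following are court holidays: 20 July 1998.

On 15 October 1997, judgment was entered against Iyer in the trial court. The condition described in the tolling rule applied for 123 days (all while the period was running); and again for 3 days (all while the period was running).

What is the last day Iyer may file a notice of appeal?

July 21, 1998

5 months after 15 October 1997 is March 15, 1998.
Tolling adds 123 days: March 15, 1998 + 123 days = July 16, 1998.
Tolling adds 3 days: July 16, 1998 + 3 days = July 19, 1998.
July 19, 1998 is Sunday; July 20, 1998 is a listed holiday. The next qualifying day is July 21, 1998.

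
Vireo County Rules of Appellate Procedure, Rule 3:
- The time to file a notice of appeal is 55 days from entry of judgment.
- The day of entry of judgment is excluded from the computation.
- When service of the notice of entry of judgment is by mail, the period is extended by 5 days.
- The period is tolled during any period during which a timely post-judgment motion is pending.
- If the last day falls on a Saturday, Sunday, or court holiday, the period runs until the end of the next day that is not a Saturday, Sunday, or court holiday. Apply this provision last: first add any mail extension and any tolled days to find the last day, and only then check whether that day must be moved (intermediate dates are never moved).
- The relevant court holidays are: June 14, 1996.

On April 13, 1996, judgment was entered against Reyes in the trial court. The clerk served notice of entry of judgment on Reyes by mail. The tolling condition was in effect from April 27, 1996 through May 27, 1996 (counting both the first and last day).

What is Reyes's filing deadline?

July 15, 1996

55 days after April 13, 1996 is June 7, 1996.
Service was by mail, adding 5 days: June 7, 1996 + 5 days = June 12, 1996.
From April 27, 1996 through May 27, 1996 inclusive is 31 days; tolling adds 31 days: June 12, 1996 + 31 days = July 13, 1996.
July 13, 1996 is Saturday; July 14, 1996 is Sunday. The next qualifying day is July 15, 1996.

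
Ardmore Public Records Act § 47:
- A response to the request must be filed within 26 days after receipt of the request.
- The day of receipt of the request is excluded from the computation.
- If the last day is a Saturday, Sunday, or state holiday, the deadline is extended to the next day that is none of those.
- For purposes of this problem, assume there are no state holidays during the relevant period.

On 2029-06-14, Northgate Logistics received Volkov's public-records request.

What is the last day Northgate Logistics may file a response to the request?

26 days after 2029-06-14 is July 10, 2029.
July 10, 2029 is a Tuesday and not a state holiday, so no extension applies.

July 10, 2029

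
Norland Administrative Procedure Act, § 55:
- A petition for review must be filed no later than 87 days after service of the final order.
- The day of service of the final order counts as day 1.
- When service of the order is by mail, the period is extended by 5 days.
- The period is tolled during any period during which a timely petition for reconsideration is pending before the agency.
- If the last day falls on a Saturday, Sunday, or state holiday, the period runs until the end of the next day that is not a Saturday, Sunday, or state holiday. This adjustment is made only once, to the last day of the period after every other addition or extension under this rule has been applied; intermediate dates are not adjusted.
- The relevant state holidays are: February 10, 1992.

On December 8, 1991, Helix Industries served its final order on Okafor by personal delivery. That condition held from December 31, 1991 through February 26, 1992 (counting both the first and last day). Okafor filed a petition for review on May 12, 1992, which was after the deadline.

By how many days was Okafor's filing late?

Counting December 8, 1991 as day 1, day 87 is March 3, 1992.
Service was not by mail, so no mail extension applies.
From December 31, 1991 through February 26, 1992 inclusive is 58 days; tolling adds 58 days: March 3, 1992 + 58 days = April 30, 1992.
April 30, 1992 is a Thursday and not a state holiday, so no extension applies.
The deadline is April 30, 1992; from April 30, 1992 to May 12, 1992 is 12 days.

12 days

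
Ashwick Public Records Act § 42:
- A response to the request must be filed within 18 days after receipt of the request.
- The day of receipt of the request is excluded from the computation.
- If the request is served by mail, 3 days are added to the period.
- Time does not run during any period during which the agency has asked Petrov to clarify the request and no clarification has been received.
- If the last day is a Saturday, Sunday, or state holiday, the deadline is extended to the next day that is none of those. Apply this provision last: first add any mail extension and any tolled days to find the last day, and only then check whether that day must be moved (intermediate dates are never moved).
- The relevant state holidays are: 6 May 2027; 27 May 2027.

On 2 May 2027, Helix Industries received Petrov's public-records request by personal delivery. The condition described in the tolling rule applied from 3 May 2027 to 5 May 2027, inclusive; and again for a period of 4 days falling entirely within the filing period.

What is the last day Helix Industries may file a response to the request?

18 days after 2 May 2027 is May 20, 2027.
Service was not by mail, so no mail extension applies.
From May 3, 2027 through May 5, 2027 inclusive is 3 days; tolling adds 3 days: May 20, 2027 + 3 days = May 23, 2027.
Tolling adds 4 days: May 23, 2027 + 4 days = May 27, 2027.
May 27, 2027 is a listed holiday. The next qualifying day is May 28, 2027.

May 28, 2027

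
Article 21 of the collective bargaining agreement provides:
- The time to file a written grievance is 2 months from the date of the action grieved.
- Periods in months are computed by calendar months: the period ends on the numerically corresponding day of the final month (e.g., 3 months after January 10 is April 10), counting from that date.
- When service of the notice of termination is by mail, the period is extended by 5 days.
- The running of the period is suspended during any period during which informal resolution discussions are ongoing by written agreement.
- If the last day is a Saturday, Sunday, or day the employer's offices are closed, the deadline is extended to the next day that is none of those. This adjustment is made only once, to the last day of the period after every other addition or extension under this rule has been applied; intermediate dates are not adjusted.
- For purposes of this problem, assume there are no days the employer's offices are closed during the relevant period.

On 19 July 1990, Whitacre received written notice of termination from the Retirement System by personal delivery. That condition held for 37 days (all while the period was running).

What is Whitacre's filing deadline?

October 26, 1990

2 months after 19 July 1990 is September 19, 1990.
Service was not by mail, so no mail extension applies.
Tolling adds 37 days: September 19, 1990 + 37 days = October 26, 1990.
October 26, 1990 is a Friday and not a day the employer's offices are closed, so no extension applies.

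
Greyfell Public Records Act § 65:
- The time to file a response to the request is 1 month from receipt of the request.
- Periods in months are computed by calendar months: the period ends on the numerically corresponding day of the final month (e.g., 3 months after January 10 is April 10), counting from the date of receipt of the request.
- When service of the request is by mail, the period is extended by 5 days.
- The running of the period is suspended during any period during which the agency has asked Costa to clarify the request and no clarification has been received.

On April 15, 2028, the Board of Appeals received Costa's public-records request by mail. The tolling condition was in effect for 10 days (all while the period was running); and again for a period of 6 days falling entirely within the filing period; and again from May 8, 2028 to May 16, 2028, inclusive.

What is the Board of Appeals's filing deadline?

1 month after April 15, 2028 is May 15, 2028.
Service was by mail, adding 5 days: May 15, 2028 + 5 days = May 20, 2028.
Tolling adds 10 days: May 20, 2028 + 10 days = May 30, 2028.
Tolling adds 6 days: May 30, 2028 + 6 days = June 5, 2028.
From May 8, 2028 through May 16, 2028 inclusive is 9 days; tolling adds 9 days: June 5, 2028 + 9 days = June 14, 2028.

June 14, 2028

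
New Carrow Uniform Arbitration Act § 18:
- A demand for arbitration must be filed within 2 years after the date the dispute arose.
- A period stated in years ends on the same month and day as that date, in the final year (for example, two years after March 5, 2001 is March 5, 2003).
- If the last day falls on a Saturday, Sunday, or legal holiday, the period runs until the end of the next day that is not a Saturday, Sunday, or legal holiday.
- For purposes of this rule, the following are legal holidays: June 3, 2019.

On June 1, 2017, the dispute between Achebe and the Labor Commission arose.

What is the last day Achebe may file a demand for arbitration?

2 years after June 1, 2017 is June 1, 2019.
June 1, 2019 is Saturday; June 2, 2019 is Sunday; June 3, 2019 is a listed holiday. The next qualifying day is June 4, 2019.

June 4, 2019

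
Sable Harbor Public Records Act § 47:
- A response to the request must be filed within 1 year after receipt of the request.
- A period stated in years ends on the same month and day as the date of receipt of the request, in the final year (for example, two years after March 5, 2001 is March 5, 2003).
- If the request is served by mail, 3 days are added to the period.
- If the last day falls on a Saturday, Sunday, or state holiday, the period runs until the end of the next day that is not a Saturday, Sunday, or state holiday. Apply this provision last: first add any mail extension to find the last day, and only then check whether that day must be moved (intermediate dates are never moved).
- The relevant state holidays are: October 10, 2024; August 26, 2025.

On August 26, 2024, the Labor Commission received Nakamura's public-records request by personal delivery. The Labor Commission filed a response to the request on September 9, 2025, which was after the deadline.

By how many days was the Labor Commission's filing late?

1 year after August 26, 2024 is August 26, 2025.
Service was not by mail, so no mail extension applies.
August 26, 2025 is a listed holiday. The next qualifying day is August 27, 2025.
The deadline is August 27, 2025; from August 27, 2025 to September 9, 2025 is 13 days.

13 days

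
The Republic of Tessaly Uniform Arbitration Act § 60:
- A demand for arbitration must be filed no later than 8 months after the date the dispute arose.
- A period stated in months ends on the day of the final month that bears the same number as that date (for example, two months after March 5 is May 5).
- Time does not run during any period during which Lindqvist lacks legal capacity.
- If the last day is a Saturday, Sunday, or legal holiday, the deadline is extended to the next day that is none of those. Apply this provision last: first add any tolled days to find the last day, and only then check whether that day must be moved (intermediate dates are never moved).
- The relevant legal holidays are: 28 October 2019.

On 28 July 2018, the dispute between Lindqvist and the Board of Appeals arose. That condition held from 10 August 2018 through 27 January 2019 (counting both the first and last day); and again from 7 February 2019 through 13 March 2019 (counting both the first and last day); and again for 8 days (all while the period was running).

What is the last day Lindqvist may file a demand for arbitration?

8 months after 28 July 2018 is March 28, 2019.
From August 10, 2018 through January 27, 2019 inclusive is 171 days; tolling adds 171 days: March 28, 2019 + 171 days = September 15, 2019.
From February 7, 2019 through March 13, 2019 inclusive is 35 days; tolling adds 35 days: September 15, 2019 + 35 days = October 20, 2019.
Tolling adds 8 days: October 20, 2019 + 8 days = October 28, 2019.
October 28, 2019 is a listed holiday. The next qualifying day is October 29, 2019.

October 29, 2019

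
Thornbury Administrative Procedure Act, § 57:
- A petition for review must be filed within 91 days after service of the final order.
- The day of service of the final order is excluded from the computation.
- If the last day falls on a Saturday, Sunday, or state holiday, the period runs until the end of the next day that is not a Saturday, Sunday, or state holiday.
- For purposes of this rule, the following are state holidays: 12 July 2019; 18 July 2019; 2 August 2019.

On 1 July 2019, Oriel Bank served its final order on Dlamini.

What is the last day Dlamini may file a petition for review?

91 days after 1 July 2019 is September 30, 2019.
September 30, 2019 is a Monday and not a state holiday, so no extension applies.

September 30, 2019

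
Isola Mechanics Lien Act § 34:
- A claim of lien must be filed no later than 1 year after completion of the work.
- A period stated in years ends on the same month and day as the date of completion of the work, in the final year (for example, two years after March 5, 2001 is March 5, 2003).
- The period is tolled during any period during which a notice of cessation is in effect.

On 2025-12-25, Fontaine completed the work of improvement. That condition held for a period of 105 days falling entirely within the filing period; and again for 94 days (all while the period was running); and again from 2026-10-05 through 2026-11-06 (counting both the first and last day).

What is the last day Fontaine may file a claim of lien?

1 year after 2025-12-25 is December 25, 2026.
Tolling adds 105 days: December 25, 2026 + 105 days = April 9, 2027.
Tolling adds 94 days: April 9, 2027 + 94 days = July 12, 2027.
From October 5, 2026 through November 6, 2026 inclusive is 33 days; tolling adds 33 days: July 12, 2027 + 33 days = August 14, 2027.

August 14, 2027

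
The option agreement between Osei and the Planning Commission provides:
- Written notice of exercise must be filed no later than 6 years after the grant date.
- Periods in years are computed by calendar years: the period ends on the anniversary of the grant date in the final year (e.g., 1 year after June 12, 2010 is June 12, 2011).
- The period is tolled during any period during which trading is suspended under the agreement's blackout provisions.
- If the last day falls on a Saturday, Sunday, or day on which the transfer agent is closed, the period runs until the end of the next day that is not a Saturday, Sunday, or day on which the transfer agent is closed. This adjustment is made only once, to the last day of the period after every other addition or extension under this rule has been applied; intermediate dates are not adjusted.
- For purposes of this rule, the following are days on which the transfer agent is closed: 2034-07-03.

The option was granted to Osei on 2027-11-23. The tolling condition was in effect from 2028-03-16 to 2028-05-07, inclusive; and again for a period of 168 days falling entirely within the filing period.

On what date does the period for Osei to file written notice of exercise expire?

July 4, 2034

6 years after 2027-11-23 is November 23, 2033.
From March 16, 2028 through May 7, 2028 inclusive is 53 days; tolling adds 53 days: November 23, 2033 + 53 days = January 15, 2034.
Tolling adds 168 days: January 15, 2034 + 168 days = July 2, 2034.
July 2, 2034 is Sunday; July 3, 2034 is a listed holiday. The next qualifying day is July 4, 2034.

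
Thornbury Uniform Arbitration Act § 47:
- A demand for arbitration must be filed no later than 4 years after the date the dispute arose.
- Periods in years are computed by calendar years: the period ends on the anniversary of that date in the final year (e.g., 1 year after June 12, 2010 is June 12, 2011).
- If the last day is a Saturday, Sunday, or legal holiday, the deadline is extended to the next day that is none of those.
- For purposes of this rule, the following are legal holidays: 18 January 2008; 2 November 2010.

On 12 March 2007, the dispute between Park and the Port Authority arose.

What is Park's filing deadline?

March 14, 2011

4 years after 12 March 2007 is March 12, 2011.
March 12, 2011 is Saturday; March 13, 2011 is Sunday. The next qualifying day is March 14, 2011.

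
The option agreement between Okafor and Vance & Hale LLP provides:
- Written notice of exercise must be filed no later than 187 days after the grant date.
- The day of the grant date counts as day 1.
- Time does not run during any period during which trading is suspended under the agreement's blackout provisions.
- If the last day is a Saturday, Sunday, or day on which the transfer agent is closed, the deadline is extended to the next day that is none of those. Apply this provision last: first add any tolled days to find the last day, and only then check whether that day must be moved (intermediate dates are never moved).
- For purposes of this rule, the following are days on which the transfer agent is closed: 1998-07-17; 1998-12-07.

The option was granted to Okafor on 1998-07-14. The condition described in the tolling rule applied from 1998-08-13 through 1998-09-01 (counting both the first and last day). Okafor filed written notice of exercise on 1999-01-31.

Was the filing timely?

Yes

Counting 1998-07-14 as day 1, day 187 is January 16, 1999.
From August 13, 1998 through September 1, 1998 inclusive is 20 days; tolling adds 20 days: January 16, 1999 + 20 days = February 5, 1999.
February 5, 1999 is a Friday and not a day on which the transfer agent is closed, so no extension applies.
The deadline is February 5, 1999; the filing on January 31, 1999 is on or before that date.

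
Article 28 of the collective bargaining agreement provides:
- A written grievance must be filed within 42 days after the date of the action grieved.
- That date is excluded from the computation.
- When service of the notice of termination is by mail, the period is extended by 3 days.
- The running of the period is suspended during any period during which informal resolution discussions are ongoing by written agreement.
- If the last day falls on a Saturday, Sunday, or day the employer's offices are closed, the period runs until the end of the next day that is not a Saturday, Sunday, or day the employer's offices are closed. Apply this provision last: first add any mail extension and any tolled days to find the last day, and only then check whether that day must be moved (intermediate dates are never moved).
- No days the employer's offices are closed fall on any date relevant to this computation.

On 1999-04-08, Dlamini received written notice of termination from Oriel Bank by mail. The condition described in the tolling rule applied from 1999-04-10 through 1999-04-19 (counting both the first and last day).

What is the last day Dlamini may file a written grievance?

42 days after 1999-04-08 is May 20, 1999.
Service was by mail, adding 3 days: May 20, 1999 + 3 days = May 23, 1999.
From April 10, 1999 through April 19, 1999 inclusive is 10 days; tolling adds 10 days: May 23, 1999 + 10 days = June 2, 1999.
June 2, 1999 is a Wednesday and not a day the employer's offices are closed, so no extension applies.

June 2, 1999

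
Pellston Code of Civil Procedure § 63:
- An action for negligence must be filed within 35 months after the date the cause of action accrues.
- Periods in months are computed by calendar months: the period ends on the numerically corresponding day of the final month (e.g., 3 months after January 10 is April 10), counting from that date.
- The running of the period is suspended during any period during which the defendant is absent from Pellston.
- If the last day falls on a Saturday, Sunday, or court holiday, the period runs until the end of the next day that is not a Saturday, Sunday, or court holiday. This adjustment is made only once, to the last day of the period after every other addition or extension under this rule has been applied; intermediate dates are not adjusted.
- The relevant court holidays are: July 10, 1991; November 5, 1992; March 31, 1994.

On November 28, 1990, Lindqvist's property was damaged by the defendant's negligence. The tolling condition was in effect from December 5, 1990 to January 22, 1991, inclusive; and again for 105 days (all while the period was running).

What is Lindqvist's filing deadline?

April 1, 1994

35 months after November 28, 1990 is October 28, 1993.
From December 5, 1990 through January 22, 1991 inclusive is 49 days; tolling adds 49 days: October 28, 1993 + 49 days = December 16, 1993.
Tolling adds 105 days: December 16, 1993 + 105 days = March 31, 1994.
March 31, 1994 is a listed holiday. The next qualifying day is April 1, 1994.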